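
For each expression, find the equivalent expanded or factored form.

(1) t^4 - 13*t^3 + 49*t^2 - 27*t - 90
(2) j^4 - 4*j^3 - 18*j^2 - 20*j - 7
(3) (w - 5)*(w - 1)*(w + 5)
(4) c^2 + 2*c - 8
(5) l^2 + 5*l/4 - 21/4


(1) = (t - 6)*(t - 5)*(t - 3)*(t + 1)
(2) = (j - 7)*(j + 1)^3
(3) = w^3 - w^2 - 25*w + 25
(4) = (c - 2)*(c + 4)
(5) = (l - 7/4)*(l + 3)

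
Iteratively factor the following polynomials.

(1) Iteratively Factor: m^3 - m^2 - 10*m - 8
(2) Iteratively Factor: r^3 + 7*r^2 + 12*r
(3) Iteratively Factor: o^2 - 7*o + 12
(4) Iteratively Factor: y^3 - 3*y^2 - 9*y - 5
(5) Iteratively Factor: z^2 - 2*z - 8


(1) = (m + 1)*(m^2 - 2*m - 8) = (m - 4)*(m + 1)*(m + 2)
(2) = (r)*(r^2 + 7*r + 12) = r*(r + 3)*(r + 4)
(3) = (o - 3)*(o - 4)
(4) = (y - 5)*(y^2 + 2*y + 1) = (y - 5)*(y + 1)*(y + 1)
(5) = (z - 4)*(z + 2)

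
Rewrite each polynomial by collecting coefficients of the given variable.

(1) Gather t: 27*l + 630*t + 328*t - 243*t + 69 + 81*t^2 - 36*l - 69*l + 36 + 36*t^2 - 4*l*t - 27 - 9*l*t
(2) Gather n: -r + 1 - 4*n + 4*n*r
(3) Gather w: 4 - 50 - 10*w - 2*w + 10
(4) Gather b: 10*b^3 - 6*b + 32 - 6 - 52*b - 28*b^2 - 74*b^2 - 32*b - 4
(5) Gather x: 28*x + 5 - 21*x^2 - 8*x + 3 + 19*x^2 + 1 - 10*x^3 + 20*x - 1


(1) = -78*l + 117*t^2 + t*(715 - 13*l) + 78
(2) = n*(4*r - 4) - r + 1
(3) = -12*w - 36
(4) = 10*b^3 - 102*b^2 - 90*b + 22
(5) = -10*x^3 - 2*x^2 + 40*x + 8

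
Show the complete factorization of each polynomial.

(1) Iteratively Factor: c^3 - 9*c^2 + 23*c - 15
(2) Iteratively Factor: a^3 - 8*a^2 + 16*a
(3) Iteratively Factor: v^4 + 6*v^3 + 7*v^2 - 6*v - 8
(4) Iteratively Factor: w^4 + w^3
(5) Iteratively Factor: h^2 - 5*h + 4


(1) = (c - 3)*(c^2 - 6*c + 5) = (c - 5)*(c - 3)*(c - 1)
(2) = (a)*(a^2 - 8*a + 16) = a*(a - 4)*(a - 4)
(3) = (v + 1)*(v^3 + 5*v^2 + 2*v - 8) = (v + 1)*(v + 2)*(v^2 + 3*v - 4) = (v + 1)*(v + 2)*(v + 4)*(v - 1)
(4) = (w)*(w^3 + w^2) = w^2*(w^2 + w) = w^2*(w + 1)*(w)
(5) = (h - 1)*(h - 4)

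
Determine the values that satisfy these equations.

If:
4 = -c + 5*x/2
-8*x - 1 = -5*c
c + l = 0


Then:
c = 23/3
l = -23/3
x = 14/3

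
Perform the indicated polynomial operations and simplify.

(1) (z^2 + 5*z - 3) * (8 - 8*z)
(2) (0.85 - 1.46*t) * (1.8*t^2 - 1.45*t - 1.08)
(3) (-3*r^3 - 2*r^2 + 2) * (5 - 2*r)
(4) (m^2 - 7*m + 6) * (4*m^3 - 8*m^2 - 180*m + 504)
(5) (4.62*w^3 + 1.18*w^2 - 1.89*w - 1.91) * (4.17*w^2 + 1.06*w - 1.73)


(1) = -8*z^3 - 32*z^2 + 64*z - 24
(2) = -2.628*t^3 + 3.647*t^2 + 0.3443*t - 0.918
(3) = 6*r^4 - 11*r^3 - 10*r^2 - 4*r + 10
(4) = 4*m^5 - 36*m^4 - 100*m^3 + 1716*m^2 - 4608*m + 3024
(5) = 19.2654*w^5 + 9.8178*w^4 - 14.6231*w^3 - 12.0095*w^2 + 1.2451*w + 3.3043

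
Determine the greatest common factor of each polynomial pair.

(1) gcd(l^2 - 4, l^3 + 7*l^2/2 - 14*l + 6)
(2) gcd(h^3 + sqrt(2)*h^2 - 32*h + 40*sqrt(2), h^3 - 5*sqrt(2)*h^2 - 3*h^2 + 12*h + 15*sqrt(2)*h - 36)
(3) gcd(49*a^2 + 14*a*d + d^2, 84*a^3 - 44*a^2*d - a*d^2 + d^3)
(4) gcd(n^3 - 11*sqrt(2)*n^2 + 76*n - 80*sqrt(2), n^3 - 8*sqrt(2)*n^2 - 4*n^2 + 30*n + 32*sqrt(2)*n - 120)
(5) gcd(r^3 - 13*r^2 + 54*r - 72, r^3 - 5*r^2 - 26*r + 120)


(1) = gcd((l - 2)*(l + 2), (l - 2)*(l - 1/2)*(l + 6)) = l - 2
(2) = h - 2*sqrt(2)
(3) = 7*a + d
(4) = gcd((n - 5*sqrt(2))*(n - 4*sqrt(2))*(n - 2*sqrt(2)), (n - 4)*(n - 5*sqrt(2))*(n - 3*sqrt(2))) = n - 5*sqrt(2)
(5) = r^2 - 10*r + 24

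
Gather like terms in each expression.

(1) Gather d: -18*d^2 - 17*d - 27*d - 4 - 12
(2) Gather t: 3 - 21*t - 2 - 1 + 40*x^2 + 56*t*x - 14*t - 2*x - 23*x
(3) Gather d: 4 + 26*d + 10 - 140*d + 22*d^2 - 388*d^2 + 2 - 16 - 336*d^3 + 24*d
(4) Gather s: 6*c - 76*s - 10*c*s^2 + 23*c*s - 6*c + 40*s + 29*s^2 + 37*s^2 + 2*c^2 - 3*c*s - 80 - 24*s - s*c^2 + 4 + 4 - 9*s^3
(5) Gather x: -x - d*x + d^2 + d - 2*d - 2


(1) = -18*d^2 - 44*d - 16
(2) = t*(56*x - 35) + 40*x^2 - 25*x
(3) = -336*d^3 - 366*d^2 - 90*d
(4) = 2*c^2 - 9*s^3 + s^2*(66 - 10*c) + s*(-c^2 + 20*c - 60) - 72
(5) = d^2 - d + x*(-d - 1) - 2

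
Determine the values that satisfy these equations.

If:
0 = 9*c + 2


Then:
c = -2/9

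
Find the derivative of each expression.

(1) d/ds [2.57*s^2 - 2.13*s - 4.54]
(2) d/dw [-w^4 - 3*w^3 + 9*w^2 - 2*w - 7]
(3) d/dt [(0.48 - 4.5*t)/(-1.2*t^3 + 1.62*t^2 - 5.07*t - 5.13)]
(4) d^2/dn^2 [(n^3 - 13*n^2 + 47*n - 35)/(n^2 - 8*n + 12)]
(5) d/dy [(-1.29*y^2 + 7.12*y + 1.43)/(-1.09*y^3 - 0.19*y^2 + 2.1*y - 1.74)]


(1) = 5.14*s - 2.13
(2) = -4*w^3 - 9*w^2 + 18*w - 2
(3) = (-10.8*t^3 + 9.018*t^2 - 1.5552*t + 25.5186)/(1.44*t^6 - 3.888*t^5 + 14.7924*t^4 - 4.1148*t^3 + 9.0837*t^2 + 52.0182*t + 26.3169)
(4) = 10*(-n^3 + 15*n^2 - 84*n + 164)/(n^6 - 24*n^5 + 228*n^4 - 1088*n^3 + 2736*n^2 - 3456*n + 1728)
(5) = (-1.4061*y^4 + 15.5216*y^3 + 3.3199*y^2 + 5.0326*y - 15.3918)/(1.1881*y^6 + 0.4142*y^5 - 4.5419*y^4 + 2.9952*y^3 + 5.0712*y^2 - 7.308*y + 3.0276)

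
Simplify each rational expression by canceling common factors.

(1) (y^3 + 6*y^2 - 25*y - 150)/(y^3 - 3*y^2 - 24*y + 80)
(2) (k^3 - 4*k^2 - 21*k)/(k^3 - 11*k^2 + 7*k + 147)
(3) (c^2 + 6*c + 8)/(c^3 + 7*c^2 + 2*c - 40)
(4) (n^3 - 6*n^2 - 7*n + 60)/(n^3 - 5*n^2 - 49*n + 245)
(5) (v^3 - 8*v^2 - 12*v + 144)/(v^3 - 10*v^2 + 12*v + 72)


(1) = (y^2 + y - 30)/(y^2 - 8*y + 16)
(2) = k/(k - 7)
(3) = (c + 2)/(c^2 + 3*c - 10)
(4) = (n^2 - n - 12)/(n^2 - 49)
(5) = (v + 4)/(v + 2)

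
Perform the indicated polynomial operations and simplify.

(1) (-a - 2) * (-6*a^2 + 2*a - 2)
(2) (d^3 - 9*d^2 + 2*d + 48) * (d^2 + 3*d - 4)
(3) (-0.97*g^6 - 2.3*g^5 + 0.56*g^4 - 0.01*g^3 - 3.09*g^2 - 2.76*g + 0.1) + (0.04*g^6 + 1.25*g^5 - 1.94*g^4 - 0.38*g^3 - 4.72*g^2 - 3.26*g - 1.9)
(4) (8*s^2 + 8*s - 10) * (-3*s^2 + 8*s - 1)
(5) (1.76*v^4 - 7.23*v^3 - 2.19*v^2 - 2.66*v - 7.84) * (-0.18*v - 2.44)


(1) = 6*a^3 + 10*a^2 - 2*a + 4
(2) = d^5 - 6*d^4 - 29*d^3 + 90*d^2 + 136*d - 192
(3) = -0.93*g^6 - 1.05*g^5 - 1.38*g^4 - 0.39*g^3 - 7.81*g^2 - 6.02*g - 1.8
(4) = -24*s^4 + 40*s^3 + 86*s^2 - 88*s + 10
(5) = -0.3168*v^5 - 2.993*v^4 + 18.0354*v^3 + 5.8224*v^2 + 7.9016*v + 19.1296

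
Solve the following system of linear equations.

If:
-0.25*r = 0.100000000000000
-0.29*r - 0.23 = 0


Then:
No Solution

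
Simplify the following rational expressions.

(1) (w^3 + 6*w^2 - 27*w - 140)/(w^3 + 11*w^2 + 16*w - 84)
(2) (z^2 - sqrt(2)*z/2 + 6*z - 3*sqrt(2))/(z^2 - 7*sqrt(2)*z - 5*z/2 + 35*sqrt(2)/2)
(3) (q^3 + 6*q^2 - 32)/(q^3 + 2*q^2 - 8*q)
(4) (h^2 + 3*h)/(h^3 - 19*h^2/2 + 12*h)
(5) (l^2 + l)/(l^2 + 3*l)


(1) = (w^2 - w - 20)/(w^2 + 4*w - 12)
(2) = (4*z^2 + z*(24 - 2*sqrt(2)) - 12*sqrt(2))/(4*z^2 + z*(-28*sqrt(2) - 10) + 70*sqrt(2))
(3) = (q + 4)/q
(4) = (2*h + 6)/(2*h^2 - 19*h + 24)
(5) = (l + 1)/(l + 3)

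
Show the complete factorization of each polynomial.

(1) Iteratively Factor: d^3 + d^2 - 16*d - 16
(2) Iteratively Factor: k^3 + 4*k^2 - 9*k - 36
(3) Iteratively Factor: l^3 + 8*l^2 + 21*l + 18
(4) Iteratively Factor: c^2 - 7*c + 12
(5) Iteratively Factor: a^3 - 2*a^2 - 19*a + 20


(1) = (d - 4)*(d^2 + 5*d + 4) = (d - 4)*(d + 4)*(d + 1)
(2) = (k + 4)*(k^2 - 9) = (k + 3)*(k + 4)*(k - 3)
(3) = (l + 3)*(l^2 + 5*l + 6) = (l + 2)*(l + 3)*(l + 3)
(4) = (c - 3)*(c - 4)
(5) = (a - 1)*(a^2 - a - 20) = (a - 1)*(a + 4)*(a - 5)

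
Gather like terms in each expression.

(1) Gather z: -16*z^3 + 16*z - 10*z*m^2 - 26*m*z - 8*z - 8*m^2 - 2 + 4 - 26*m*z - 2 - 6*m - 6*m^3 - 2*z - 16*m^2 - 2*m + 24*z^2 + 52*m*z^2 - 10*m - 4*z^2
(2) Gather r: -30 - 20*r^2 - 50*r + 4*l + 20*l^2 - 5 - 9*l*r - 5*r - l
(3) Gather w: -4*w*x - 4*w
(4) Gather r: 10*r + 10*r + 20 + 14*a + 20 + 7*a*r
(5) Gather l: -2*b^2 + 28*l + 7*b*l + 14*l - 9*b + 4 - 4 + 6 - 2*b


(1) = -6*m^3 - 24*m^2 - 18*m - 16*z^3 + z^2*(52*m + 20) + z*(-10*m^2 - 52*m + 6)
(2) = 20*l^2 + 3*l - 20*r^2 + r*(-9*l - 55) - 35
(3) = w*(-4*x - 4)
(4) = 14*a + r*(7*a + 20) + 40
(5) = -2*b^2 - 11*b + l*(7*b + 42) + 6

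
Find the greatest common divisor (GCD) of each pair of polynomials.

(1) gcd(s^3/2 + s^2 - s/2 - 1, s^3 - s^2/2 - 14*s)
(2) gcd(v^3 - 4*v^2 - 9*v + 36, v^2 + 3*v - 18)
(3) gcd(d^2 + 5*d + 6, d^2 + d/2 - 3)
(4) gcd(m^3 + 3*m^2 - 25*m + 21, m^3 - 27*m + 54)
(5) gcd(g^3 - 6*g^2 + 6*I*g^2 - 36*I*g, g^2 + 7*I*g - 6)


(1) = 1
(2) = v - 3
(3) = d + 2
(4) = m - 3
(5) = g + 6*I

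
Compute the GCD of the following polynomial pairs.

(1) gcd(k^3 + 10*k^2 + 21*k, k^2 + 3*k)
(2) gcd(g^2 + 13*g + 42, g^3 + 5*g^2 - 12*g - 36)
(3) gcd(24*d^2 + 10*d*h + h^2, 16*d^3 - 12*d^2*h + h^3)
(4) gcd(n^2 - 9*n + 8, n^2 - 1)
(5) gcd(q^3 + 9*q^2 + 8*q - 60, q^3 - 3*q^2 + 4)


(1) = gcd(k*(k + 3)*(k + 7), k*(k + 3)) = k^2 + 3*k
(2) = gcd((g + 6)*(g + 7), (g - 3)*(g + 2)*(g + 6)) = g + 6
(3) = gcd((4*d + h)*(6*d + h), (-2*d + h)^2*(4*d + h)) = 4*d + h
(4) = gcd((n - 8)*(n - 1), (n - 1)*(n + 1)) = n - 1
(5) = q - 2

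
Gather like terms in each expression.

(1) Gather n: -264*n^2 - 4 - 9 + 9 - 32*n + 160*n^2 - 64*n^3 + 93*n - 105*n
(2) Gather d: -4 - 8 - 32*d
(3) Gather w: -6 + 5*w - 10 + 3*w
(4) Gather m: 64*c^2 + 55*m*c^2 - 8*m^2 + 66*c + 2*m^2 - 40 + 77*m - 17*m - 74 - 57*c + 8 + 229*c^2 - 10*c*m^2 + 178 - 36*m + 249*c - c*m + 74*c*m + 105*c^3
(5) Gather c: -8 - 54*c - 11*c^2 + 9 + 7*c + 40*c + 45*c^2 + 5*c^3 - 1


(1) = -64*n^3 - 104*n^2 - 44*n - 4
(2) = -32*d - 12
(3) = 8*w - 16
(4) = 105*c^3 + 293*c^2 + 258*c + m^2*(-10*c - 6) + m*(55*c^2 + 73*c + 24) + 72
(5) = 5*c^3 + 34*c^2 - 7*c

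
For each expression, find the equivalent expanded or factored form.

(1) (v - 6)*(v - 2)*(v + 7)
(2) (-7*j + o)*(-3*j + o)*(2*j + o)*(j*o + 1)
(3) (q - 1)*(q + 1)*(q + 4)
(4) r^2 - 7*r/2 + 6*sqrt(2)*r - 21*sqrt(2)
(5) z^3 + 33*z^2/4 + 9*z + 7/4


(1) = v^3 - v^2 - 44*v + 84
(2) = 42*j^4*o + j^3*o^2 + 42*j^3 - 8*j^2*o^3 + j^2*o + j*o^4 - 8*j*o^2 + o^3
(3) = q^3 + 4*q^2 - q - 4
(4) = (r - 7/2)*(r + 6*sqrt(2))
(5) = (z + 1/4)*(z + 1)*(z + 7)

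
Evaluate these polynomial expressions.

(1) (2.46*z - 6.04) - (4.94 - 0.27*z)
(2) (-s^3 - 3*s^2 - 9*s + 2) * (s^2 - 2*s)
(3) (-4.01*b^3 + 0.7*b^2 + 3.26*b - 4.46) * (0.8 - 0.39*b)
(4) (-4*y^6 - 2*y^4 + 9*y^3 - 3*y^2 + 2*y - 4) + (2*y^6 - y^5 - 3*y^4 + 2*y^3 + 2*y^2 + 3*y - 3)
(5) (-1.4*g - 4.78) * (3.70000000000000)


(1) = 2.73*z - 10.98
(2) = -s^5 - s^4 - 3*s^3 + 20*s^2 - 4*s
(3) = 1.5639*b^4 - 3.481*b^3 - 0.7114*b^2 + 4.3474*b - 3.568
(4) = -2*y^6 - y^5 - 5*y^4 + 11*y^3 - y^2 + 5*y - 7
(5) = -5.18*g - 17.686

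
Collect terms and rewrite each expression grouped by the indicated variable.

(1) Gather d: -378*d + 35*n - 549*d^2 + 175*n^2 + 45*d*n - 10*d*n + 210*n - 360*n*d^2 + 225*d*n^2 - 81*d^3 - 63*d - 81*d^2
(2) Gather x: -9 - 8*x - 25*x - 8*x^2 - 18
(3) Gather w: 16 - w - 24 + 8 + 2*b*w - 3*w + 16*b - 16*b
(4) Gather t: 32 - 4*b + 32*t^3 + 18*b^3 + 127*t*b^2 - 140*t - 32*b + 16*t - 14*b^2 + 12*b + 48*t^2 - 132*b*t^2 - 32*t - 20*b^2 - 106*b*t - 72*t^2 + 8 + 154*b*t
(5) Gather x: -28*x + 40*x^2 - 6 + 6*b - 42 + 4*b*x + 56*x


(1) = -81*d^3 + d^2*(-360*n - 630) + d*(225*n^2 + 35*n - 441) + 175*n^2 + 245*n
(2) = -8*x^2 - 33*x - 27
(3) = w*(2*b - 4)
(4) = 18*b^3 - 34*b^2 - 24*b + 32*t^3 + t^2*(-132*b - 24) + t*(127*b^2 + 48*b - 156) + 40
(5) = 6*b + 40*x^2 + x*(4*b + 28) - 48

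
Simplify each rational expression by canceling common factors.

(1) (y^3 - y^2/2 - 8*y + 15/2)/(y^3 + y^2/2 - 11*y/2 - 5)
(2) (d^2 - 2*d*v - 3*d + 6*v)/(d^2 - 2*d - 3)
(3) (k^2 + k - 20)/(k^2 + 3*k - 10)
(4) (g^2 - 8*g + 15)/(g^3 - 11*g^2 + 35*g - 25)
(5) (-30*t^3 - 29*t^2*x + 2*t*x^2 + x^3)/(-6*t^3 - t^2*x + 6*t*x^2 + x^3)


(1) = (y^2 + 2*y - 3)/(y^2 + 3*y + 2)
(2) = (d - 2*v)/(d + 1)
(3) = (k - 4)/(k - 2)
(4) = (g - 3)/(g^2 - 6*g + 5)
(5) = (-5*t + x)/(-t + x)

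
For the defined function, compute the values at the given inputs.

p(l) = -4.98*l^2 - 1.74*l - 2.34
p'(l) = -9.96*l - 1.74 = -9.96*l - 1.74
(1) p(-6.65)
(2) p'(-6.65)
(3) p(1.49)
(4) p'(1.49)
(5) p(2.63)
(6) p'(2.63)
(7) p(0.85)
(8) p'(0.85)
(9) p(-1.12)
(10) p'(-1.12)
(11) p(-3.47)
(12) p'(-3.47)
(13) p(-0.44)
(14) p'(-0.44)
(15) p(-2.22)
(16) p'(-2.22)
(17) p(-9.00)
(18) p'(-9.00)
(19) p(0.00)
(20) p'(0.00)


(1) = -211.00
(2) = 64.49
(3) = -15.99
(4) = -16.58
(5) = -41.36
(6) = -27.93
(7) = -7.42
(8) = -10.21
(9) = -6.64
(10) = 9.42
(11) = -56.27
(12) = 32.82
(13) = -2.54
(14) = 2.64
(15) = -23.02
(16) = 20.37
(17) = -390.06
(18) = 87.90
(19) = -2.34
(20) = -1.74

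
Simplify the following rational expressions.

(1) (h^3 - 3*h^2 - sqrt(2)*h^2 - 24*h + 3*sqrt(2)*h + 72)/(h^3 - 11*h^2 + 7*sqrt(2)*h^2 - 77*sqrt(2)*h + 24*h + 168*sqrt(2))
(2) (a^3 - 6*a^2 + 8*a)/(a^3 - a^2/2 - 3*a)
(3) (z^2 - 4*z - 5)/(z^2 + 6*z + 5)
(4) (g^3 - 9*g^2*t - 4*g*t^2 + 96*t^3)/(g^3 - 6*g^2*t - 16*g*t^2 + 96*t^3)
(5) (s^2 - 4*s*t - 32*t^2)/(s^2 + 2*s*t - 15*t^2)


(1) = (h^2 - sqrt(2)*h - 24)/(h^2 + h*(-8 + 7*sqrt(2)) - 56*sqrt(2))
(2) = (2*a - 8)/(2*a + 3)
(3) = (z - 5)/(z + 5)
(4) = (-g^2 + 5*g*t + 24*t^2)/(-g^2 + 2*g*t + 24*t^2)
(5) = (s^2 - 4*s*t - 32*t^2)/(s^2 + 2*s*t - 15*t^2)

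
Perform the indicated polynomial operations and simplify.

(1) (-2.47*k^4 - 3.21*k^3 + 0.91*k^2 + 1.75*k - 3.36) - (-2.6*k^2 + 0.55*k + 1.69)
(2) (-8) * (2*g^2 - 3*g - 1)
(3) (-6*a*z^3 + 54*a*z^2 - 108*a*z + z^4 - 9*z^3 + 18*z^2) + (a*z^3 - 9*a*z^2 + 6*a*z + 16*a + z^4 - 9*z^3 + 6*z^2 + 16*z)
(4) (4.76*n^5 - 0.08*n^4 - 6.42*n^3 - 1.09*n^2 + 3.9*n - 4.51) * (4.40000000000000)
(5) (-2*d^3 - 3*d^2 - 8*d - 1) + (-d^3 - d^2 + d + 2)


(1) = -2.47*k^4 - 3.21*k^3 + 3.51*k^2 + 1.2*k - 5.05
(2) = -16*g^2 + 24*g + 8
(3) = -5*a*z^3 + 45*a*z^2 - 102*a*z + 16*a + 2*z^4 - 18*z^3 + 24*z^2 + 16*z
(4) = 20.944*n^5 - 0.352*n^4 - 28.248*n^3 - 4.796*n^2 + 17.16*n - 19.844
(5) = -3*d^3 - 4*d^2 - 7*d + 1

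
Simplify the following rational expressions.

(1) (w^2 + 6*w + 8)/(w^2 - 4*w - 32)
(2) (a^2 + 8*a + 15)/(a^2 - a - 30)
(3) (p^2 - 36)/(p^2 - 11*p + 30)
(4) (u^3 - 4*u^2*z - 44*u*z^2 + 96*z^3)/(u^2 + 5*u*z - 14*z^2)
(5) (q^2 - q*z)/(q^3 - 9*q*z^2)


(1) = (w + 2)/(w - 8)
(2) = (a + 3)/(a - 6)
(3) = (p + 6)/(p - 5)
(4) = (u^2 - 2*u*z - 48*z^2)/(u + 7*z)
(5) = (-q + z)/(-q^2 + 9*z^2)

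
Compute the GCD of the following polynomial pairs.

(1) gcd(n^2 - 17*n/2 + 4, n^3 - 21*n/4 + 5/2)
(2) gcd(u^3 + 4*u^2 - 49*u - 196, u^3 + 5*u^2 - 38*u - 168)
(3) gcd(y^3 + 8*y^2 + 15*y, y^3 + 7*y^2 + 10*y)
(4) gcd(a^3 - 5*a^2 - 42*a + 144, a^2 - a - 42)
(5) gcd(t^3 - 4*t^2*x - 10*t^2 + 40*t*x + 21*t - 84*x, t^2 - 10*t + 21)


(1) = gcd((n - 8)*(n - 1/2), (n - 2)*(n - 1/2)*(n + 5/2)) = n - 1/2
(2) = gcd((u - 7)*(u + 4)*(u + 7), (u - 6)*(u + 4)*(u + 7)) = u^2 + 11*u + 28
(3) = y^2 + 5*y
(4) = gcd((a - 8)*(a - 3)*(a + 6), (a - 7)*(a + 6)) = a + 6
(5) = gcd((t - 7)*(t - 3)*(t - 4*x), (t - 7)*(t - 3)) = t^2 - 10*t + 21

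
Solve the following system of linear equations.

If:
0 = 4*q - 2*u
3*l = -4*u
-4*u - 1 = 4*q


Then:
l = 2/9
q = -1/12
u = -1/6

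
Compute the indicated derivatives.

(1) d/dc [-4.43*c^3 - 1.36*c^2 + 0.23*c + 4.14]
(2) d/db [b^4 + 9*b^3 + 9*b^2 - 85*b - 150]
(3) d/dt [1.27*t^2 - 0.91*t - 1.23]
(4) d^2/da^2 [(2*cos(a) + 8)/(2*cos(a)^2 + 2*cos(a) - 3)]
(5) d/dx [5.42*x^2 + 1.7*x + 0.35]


(1) = -13.29*c^2 - 2.72*c + 0.23
(2) = 4*b^3 + 27*b^2 + 18*b - 85
(3) = 2.54*t - 0.91
(4) = 2*(-36*sin(a)^4*cos(a) - 60*sin(a)^4 + 142*sin(a)^2 + 44*cos(a) - 27*cos(3*a) + 2*cos(5*a) + 10)/(-2*sin(a)^2 + 2*cos(a) - 1)^3
(5) = 10.84*x + 1.7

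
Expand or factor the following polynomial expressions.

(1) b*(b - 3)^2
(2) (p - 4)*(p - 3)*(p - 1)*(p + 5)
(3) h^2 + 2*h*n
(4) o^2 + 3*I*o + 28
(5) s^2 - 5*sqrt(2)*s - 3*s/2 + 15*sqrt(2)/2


(1) = b^3 - 6*b^2 + 9*b
(2) = p^4 - 3*p^3 - 21*p^2 + 83*p - 60
(3) = h*(h + 2*n)
(4) = (o - 4*I)*(o + 7*I)
(5) = (s - 3/2)*(s - 5*sqrt(2))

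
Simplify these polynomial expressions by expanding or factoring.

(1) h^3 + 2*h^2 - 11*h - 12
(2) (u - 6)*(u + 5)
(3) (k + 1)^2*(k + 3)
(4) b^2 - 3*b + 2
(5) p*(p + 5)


(1) = (h - 3)*(h + 1)*(h + 4)
(2) = u^2 - u - 30
(3) = k^3 + 5*k^2 + 7*k + 3
(4) = (b - 2)*(b - 1)
(5) = p^2 + 5*p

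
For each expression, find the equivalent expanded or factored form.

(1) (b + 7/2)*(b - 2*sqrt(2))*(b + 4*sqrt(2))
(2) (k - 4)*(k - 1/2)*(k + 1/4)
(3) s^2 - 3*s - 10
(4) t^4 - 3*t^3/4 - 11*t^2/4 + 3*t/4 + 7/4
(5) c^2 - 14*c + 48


(1) = b^3 + 2*sqrt(2)*b^2 + 7*b^2/2 - 16*b + 7*sqrt(2)*b - 56
(2) = k^3 - 17*k^2/4 + 7*k/8 + 1/2
(3) = (s - 5)*(s + 2)
(4) = (t - 7/4)*(t - 1)*(t + 1)^2
(5) = (c - 8)*(c - 6)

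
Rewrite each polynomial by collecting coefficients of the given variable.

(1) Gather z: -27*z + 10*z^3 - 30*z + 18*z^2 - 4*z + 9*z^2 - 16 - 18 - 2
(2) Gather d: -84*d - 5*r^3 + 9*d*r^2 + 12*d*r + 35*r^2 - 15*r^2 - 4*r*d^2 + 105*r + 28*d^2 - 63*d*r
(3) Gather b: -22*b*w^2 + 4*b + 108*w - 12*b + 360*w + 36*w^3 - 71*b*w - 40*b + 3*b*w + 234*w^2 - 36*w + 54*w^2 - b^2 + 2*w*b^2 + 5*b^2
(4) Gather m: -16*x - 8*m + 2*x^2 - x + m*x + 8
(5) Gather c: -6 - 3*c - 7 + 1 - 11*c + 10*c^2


(1) = 10*z^3 + 27*z^2 - 61*z - 36
(2) = d^2*(28 - 4*r) + d*(9*r^2 - 51*r - 84) - 5*r^3 + 20*r^2 + 105*r
(3) = b^2*(2*w + 4) + b*(-22*w^2 - 68*w - 48) + 36*w^3 + 288*w^2 + 432*w
(4) = m*(x - 8) + 2*x^2 - 17*x + 8
(5) = 10*c^2 - 14*c - 12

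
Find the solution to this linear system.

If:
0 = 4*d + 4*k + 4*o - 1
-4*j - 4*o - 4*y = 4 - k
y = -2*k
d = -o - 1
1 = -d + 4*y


Then:
d = -11
j = -131/16
k = 5/4
o = 10
y = -5/2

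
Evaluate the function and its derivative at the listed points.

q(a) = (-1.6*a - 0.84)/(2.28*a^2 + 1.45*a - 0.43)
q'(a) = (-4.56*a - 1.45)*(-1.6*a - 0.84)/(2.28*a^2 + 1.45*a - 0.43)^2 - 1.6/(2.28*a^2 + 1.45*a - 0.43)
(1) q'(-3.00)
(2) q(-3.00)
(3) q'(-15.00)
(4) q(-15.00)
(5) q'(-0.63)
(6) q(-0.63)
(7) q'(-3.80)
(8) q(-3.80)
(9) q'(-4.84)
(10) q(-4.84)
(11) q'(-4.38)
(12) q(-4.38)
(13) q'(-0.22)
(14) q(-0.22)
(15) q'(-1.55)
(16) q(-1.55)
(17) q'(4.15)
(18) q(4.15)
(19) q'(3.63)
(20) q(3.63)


(1) = 0.09
(2) = 0.25
(3) = 0.00
(4) = 0.05
(5) = 4.89
(6) = -0.38
(7) = 0.05
(8) = 0.19
(9) = 0.03
(10) = 0.15
(11) = 0.04
(12) = 0.17
(13) = 3.04
(14) = 0.76
(15) = 0.60
(16) = 0.59
(17) = 0.04
(18) = -0.17
(19) = 0.05
(20) = -0.19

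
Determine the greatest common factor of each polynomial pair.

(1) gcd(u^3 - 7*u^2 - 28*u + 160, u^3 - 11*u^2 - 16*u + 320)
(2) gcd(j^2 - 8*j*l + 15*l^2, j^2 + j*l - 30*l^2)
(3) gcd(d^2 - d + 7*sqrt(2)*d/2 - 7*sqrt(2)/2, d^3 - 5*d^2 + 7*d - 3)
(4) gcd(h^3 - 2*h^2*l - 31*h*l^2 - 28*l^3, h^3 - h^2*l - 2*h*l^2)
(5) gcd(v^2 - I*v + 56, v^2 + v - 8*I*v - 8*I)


(1) = gcd((u - 8)*(u - 4)*(u + 5), (u - 8)^2*(u + 5)) = u^2 - 3*u - 40
(2) = j - 5*l
(3) = gcd((d - 1)*(d + 7*sqrt(2)/2), (d - 3)*(d - 1)^2) = d - 1
(4) = h + l
(5) = v - 8*I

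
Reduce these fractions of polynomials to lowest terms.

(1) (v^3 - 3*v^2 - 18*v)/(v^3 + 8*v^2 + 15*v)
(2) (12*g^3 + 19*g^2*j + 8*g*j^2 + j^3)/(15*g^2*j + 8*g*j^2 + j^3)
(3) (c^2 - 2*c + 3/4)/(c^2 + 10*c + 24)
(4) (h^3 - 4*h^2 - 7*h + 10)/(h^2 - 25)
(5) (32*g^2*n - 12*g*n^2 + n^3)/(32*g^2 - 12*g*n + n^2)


(1) = (v - 6)/(v + 5)
(2) = (4*g^2 + 5*g*j + j^2)/(5*g*j + j^2)
(3) = (4*c^2 - 8*c + 3)/(4*c^2 + 40*c + 96)
(4) = (h^2 + h - 2)/(h + 5)
(5) = n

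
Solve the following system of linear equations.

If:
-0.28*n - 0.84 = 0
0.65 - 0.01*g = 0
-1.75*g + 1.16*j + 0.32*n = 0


Then:
g = 65.00
j = 98.89
n = -3.00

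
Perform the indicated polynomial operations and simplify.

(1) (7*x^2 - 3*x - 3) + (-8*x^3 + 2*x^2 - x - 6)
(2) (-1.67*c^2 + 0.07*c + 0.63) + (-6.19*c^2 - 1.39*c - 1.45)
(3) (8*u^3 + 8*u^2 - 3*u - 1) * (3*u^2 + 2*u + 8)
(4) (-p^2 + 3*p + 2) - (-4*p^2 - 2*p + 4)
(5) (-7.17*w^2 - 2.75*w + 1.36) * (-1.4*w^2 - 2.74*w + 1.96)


(1) = -8*x^3 + 9*x^2 - 4*x - 9
(2) = -7.86*c^2 - 1.32*c - 0.82
(3) = 24*u^5 + 40*u^4 + 71*u^3 + 55*u^2 - 26*u - 8
(4) = 3*p^2 + 5*p - 2
(5) = 10.038*w^4 + 23.4958*w^3 - 8.4222*w^2 - 9.1164*w + 2.6656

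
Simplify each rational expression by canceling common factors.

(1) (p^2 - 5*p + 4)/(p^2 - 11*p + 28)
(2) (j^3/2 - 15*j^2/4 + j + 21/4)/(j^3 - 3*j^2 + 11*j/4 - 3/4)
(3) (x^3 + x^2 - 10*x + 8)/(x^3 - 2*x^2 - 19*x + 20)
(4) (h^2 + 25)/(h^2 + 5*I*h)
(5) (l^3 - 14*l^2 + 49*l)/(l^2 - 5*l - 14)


(1) = (p - 1)/(p - 7)
(2) = (j^2 - 6*j - 7)/(2*j^2 - 3*j + 1)
(3) = (x - 2)/(x - 5)
(4) = (h - 5*I)/h
(5) = (l^2 - 7*l)/(l + 2)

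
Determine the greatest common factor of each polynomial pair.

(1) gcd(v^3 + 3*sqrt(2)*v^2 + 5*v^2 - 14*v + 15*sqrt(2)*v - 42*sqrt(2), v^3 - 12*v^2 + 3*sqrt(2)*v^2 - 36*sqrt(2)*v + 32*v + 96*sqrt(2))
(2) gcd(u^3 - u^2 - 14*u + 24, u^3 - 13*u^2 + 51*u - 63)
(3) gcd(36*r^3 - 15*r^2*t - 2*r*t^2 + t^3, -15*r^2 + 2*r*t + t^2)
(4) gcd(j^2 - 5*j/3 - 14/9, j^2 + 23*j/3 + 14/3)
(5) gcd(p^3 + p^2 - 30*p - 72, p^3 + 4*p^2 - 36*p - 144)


(1) = v + 3*sqrt(2)
(2) = u - 3
(3) = gcd((-3*r + t)^2*(4*r + t), (-3*r + t)*(5*r + t)) = 3*r - t
(4) = j + 2/3
(5) = gcd((p - 6)*(p + 3)*(p + 4), (p - 6)*(p + 4)*(p + 6)) = p^2 - 2*p - 24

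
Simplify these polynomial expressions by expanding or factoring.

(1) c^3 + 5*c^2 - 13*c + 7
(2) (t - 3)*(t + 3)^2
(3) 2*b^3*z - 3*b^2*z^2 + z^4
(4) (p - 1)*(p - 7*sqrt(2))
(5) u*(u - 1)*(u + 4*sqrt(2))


(1) = (c - 1)^2*(c + 7)
(2) = t^3 + 3*t^2 - 9*t - 27
(3) = z*(-b + z)^2*(2*b + z)
(4) = p^2 - 7*sqrt(2)*p - p + 7*sqrt(2)
(5) = u^3 - u^2 + 4*sqrt(2)*u^2 - 4*sqrt(2)*u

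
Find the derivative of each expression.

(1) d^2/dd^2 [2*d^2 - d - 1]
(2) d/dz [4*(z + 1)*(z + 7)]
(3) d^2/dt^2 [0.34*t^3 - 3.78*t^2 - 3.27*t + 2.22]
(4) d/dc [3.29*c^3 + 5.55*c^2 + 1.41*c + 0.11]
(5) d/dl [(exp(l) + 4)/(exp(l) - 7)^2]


(1) = 4
(2) = 8*z + 32
(3) = 2.04*t - 7.56
(4) = 9.87*c^2 + 11.1*c + 1.41
(5) = (-exp(l) - 15)*exp(l)/(exp(l) - 7)^3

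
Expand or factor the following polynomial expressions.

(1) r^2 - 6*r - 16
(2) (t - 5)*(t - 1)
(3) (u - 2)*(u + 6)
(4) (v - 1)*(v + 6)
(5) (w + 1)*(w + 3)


(1) = (r - 8)*(r + 2)
(2) = t^2 - 6*t + 5
(3) = u^2 + 4*u - 12
(4) = v^2 + 5*v - 6
(5) = w^2 + 4*w + 3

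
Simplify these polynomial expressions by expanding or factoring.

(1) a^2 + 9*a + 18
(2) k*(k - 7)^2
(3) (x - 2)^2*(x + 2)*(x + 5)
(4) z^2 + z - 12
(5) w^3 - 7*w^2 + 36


(1) = (a + 3)*(a + 6)
(2) = k^3 - 14*k^2 + 49*k
(3) = x^4 + 3*x^3 - 14*x^2 - 12*x + 40
(4) = (z - 3)*(z + 4)
(5) = (w - 6)*(w - 3)*(w + 2)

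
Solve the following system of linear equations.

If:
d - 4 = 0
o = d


Then:
d = 4
o = 4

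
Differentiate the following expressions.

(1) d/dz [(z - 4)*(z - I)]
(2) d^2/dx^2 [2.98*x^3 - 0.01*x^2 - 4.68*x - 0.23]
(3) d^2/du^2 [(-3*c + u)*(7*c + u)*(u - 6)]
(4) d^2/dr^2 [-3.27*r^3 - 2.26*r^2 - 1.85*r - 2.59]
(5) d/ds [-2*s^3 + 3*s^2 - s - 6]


(1) = 2*z - 4 - I
(2) = 17.88*x - 0.02
(3) = 8*c + 6*u - 12
(4) = -19.62*r - 4.52
(5) = -6*s^2 + 6*s - 1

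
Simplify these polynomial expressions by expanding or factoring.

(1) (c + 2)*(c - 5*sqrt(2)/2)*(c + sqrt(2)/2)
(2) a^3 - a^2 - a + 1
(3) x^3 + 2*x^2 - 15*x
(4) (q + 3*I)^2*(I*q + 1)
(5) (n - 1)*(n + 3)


(1) = c^3 - 2*sqrt(2)*c^2 + 2*c^2 - 4*sqrt(2)*c - 5*c/2 - 5
(2) = (a - 1)^2*(a + 1)
(3) = x*(x - 3)*(x + 5)
(4) = I*q^3 - 5*q^2 - 3*I*q - 9
(5) = n^2 + 2*n - 3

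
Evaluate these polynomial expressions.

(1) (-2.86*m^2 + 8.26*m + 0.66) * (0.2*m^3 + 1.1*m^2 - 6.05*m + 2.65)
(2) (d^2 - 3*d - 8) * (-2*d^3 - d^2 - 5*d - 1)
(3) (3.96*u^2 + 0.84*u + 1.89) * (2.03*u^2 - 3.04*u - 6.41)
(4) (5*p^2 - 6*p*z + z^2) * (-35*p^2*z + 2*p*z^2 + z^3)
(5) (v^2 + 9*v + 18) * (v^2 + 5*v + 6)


(1) = -0.572*m^5 - 1.494*m^4 + 26.521*m^3 - 56.826*m^2 + 17.896*m + 1.749
(2) = -2*d^5 + 5*d^4 + 14*d^3 + 22*d^2 + 43*d + 8
(3) = 8.0388*u^4 - 10.3332*u^3 - 24.1005*u^2 - 11.13*u - 12.1149
(4) = -175*p^4*z + 220*p^3*z^2 - 42*p^2*z^3 - 4*p*z^4 + z^5
(5) = v^4 + 14*v^3 + 69*v^2 + 144*v + 108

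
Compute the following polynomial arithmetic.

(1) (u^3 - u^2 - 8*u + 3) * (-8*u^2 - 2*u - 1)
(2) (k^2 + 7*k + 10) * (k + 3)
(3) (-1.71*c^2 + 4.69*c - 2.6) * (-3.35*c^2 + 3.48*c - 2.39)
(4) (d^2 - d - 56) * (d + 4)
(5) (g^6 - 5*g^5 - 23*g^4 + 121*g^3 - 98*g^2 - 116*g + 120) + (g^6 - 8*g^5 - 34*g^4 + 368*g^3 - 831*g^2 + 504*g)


(1) = -8*u^5 + 6*u^4 + 65*u^3 - 7*u^2 + 2*u - 3
(2) = k^3 + 10*k^2 + 31*k + 30
(3) = 5.7285*c^4 - 21.6623*c^3 + 29.1181*c^2 - 20.2571*c + 6.214
(4) = d^3 + 3*d^2 - 60*d - 224
(5) = 2*g^6 - 13*g^5 - 57*g^4 + 489*g^3 - 929*g^2 + 388*g + 120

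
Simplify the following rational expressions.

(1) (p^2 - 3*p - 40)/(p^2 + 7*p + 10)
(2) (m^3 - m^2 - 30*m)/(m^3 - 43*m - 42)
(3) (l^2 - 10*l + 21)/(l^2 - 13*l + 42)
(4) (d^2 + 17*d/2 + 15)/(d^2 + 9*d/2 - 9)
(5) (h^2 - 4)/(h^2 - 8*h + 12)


(1) = (p - 8)/(p + 2)
(2) = (m^3 - m^2 - 30*m)/(m^3 - 43*m - 42)
(3) = (l - 3)/(l - 6)
(4) = (2*d + 5)/(2*d - 3)
(5) = (h + 2)/(h - 6)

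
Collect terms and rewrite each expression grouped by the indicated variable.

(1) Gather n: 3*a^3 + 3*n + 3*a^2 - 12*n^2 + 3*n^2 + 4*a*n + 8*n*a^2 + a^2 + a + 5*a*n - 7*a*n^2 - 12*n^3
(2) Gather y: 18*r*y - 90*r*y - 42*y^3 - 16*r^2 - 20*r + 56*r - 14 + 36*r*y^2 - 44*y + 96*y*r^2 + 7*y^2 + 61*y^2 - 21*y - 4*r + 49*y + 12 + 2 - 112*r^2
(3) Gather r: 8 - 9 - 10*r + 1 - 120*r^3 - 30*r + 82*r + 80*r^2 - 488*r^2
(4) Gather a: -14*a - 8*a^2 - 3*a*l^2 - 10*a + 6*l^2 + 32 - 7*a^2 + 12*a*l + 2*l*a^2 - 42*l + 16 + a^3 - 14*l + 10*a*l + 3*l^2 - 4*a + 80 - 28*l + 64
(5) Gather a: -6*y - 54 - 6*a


(1) = 3*a^3 + 4*a^2 + a - 12*n^3 + n^2*(-7*a - 9) + n*(8*a^2 + 9*a + 3)
(2) = -128*r^2 + 32*r - 42*y^3 + y^2*(36*r + 68) + y*(96*r^2 - 72*r - 16)
(3) = -120*r^3 - 408*r^2 + 42*r
(4) = a^3 + a^2*(2*l - 15) + a*(-3*l^2 + 22*l - 28) + 9*l^2 - 84*l + 192
(5) = -6*a - 6*y - 54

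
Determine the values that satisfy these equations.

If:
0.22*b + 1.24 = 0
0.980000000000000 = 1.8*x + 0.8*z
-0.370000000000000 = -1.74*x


Then:
b = -5.64
x = 0.21
z = 0.75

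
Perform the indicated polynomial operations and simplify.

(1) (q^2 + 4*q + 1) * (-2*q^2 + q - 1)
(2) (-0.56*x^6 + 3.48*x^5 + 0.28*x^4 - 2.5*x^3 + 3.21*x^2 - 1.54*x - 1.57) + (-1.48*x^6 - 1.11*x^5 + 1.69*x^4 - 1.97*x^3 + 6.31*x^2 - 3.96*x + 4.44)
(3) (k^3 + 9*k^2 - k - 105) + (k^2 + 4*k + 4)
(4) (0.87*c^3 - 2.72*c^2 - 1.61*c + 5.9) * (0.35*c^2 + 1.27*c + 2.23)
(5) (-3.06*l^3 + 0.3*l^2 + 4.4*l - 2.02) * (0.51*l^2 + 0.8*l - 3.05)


(1) = -2*q^4 - 7*q^3 + q^2 - 3*q - 1
(2) = -2.04*x^6 + 2.37*x^5 + 1.97*x^4 - 4.47*x^3 + 9.52*x^2 - 5.5*x + 2.87
(3) = k^3 + 10*k^2 + 3*k - 101
(4) = 0.3045*c^5 + 0.1529*c^4 - 2.0778*c^3 - 6.0453*c^2 + 3.9027*c + 13.157
(5) = -1.5606*l^5 - 2.295*l^4 + 11.817*l^3 + 1.5748*l^2 - 15.036*l + 6.161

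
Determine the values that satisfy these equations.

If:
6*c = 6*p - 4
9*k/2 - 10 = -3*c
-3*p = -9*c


Then:
c = 1/3
k = 2
p = 1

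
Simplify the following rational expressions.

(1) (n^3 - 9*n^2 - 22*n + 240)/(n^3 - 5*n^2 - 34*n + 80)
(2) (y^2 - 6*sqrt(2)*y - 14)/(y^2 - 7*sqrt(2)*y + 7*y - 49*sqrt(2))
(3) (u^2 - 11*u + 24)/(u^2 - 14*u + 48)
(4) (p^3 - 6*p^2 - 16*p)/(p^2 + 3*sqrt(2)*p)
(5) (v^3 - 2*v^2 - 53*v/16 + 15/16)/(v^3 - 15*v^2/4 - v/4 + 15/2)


(1) = (n - 6)/(n - 2)
(2) = (y + sqrt(2))/(y + 7)
(3) = (u - 3)/(u - 6)
(4) = (p^2 - 6*p - 16)/(p + 3*sqrt(2))
(5) = (4*v - 1)/(4*v - 8)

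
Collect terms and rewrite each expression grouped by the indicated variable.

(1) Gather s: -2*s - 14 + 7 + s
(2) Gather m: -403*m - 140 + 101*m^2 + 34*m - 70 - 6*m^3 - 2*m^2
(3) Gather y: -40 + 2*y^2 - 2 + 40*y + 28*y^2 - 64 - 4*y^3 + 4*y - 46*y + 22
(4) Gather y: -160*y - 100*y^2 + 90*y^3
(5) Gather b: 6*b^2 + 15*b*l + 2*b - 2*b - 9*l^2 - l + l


(1) = -s - 7
(2) = -6*m^3 + 99*m^2 - 369*m - 210
(3) = -4*y^3 + 30*y^2 - 2*y - 84
(4) = 90*y^3 - 100*y^2 - 160*y
(5) = 6*b^2 + 15*b*l - 9*l^2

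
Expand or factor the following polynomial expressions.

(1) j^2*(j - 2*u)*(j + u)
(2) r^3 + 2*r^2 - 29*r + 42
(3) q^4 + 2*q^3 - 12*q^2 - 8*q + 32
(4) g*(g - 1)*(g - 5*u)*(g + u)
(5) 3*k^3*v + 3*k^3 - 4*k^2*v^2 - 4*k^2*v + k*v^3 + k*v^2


(1) = j^4 - j^3*u - 2*j^2*u^2
(2) = (r - 3)*(r - 2)*(r + 7)
(3) = (q - 2)^2*(q + 2)*(q + 4)
(4) = g^4 - 4*g^3*u - g^3 - 5*g^2*u^2 + 4*g^2*u + 5*g*u^2
(5) = (-3*k + v)*(-k + v)*(k*v + k)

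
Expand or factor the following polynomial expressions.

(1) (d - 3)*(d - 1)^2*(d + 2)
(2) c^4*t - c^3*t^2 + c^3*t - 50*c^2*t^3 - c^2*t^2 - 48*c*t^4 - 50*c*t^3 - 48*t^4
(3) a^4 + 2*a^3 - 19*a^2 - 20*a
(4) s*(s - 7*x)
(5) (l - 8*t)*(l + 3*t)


(1) = d^4 - 3*d^3 - 3*d^2 + 11*d - 6
(2) = (c - 8*t)*(c + t)*(c + 6*t)*(c*t + t)
(3) = a*(a - 4)*(a + 1)*(a + 5)
(4) = s^2 - 7*s*x
(5) = l^2 - 5*l*t - 24*t^2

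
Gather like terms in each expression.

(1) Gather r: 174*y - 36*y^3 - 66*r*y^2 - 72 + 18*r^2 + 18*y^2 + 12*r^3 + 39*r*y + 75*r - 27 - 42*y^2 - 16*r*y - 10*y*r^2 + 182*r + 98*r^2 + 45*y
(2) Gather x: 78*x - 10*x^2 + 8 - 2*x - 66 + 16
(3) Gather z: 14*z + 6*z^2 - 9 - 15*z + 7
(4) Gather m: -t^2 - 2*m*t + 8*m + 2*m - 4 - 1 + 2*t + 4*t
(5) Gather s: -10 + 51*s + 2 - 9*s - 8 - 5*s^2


(1) = 12*r^3 + r^2*(116 - 10*y) + r*(-66*y^2 + 23*y + 257) - 36*y^3 - 24*y^2 + 219*y - 99
(2) = -10*x^2 + 76*x - 42
(3) = 6*z^2 - z - 2
(4) = m*(10 - 2*t) - t^2 + 6*t - 5
(5) = -5*s^2 + 42*s - 16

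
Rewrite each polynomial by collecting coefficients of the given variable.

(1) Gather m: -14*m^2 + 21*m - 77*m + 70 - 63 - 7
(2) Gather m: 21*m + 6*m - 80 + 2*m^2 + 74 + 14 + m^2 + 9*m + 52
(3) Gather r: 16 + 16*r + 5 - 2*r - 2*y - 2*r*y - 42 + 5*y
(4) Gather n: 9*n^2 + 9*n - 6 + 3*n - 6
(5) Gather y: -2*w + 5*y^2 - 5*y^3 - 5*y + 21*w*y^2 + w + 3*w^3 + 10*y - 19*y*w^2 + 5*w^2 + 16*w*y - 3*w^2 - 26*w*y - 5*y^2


(1) = -14*m^2 - 56*m
(2) = 3*m^2 + 36*m + 60
(3) = r*(14 - 2*y) + 3*y - 21
(4) = 9*n^2 + 12*n - 12
(5) = 3*w^3 + 2*w^2 + 21*w*y^2 - w - 5*y^3 + y*(-19*w^2 - 10*w + 5)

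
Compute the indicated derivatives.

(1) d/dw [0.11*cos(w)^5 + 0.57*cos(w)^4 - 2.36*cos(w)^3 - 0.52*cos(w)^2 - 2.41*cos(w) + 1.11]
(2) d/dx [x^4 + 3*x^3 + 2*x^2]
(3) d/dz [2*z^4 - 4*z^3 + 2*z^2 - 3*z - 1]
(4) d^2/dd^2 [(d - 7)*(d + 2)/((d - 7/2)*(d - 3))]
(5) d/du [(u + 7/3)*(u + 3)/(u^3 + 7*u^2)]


(1) = (-0.55*cos(w)^4 - 2.28*cos(w)^3 + 7.08*cos(w)^2 + 1.04*cos(w) + 2.41)*sin(w)
(2) = x*(4*x^2 + 9*x + 4)
(3) = 8*z^3 - 12*z^2 + 4*z - 3
(4) = 8*(3*d^3 - 147*d^2 + 861*d - 1351)/(8*d^6 - 156*d^5 + 1266*d^4 - 5473*d^3 + 13293*d^2 - 17199*d + 9261)
(5) = (-3*u^3 - 32*u^2 - 175*u - 294)/(3*u^3*(u^2 + 14*u + 49))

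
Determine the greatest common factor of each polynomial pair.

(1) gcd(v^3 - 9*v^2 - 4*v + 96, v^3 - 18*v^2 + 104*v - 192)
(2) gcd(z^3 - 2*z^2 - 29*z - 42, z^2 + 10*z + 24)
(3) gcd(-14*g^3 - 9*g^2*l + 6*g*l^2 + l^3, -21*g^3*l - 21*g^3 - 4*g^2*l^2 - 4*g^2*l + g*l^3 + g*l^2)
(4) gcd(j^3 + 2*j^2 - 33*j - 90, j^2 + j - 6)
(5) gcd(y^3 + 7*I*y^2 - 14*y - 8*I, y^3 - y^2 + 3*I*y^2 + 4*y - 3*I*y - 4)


(1) = gcd((v - 8)*(v - 4)*(v + 3), (v - 8)*(v - 6)*(v - 4)) = v^2 - 12*v + 32
(2) = 1
(3) = 1
(4) = gcd((j - 6)*(j + 3)*(j + 5), (j - 2)*(j + 3)) = j + 3
(5) = y + 4*I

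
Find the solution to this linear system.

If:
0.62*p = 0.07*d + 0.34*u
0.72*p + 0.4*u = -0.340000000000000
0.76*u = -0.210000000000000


Then:
d = -1.48
p = -0.32
u = -0.28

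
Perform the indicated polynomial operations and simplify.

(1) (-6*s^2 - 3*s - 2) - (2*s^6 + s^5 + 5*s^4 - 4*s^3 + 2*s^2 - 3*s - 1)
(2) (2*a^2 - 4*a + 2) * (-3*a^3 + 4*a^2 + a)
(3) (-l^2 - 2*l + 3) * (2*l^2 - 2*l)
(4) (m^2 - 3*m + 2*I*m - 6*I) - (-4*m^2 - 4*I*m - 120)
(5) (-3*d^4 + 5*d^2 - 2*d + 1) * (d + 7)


(1) = -2*s^6 - s^5 - 5*s^4 + 4*s^3 - 8*s^2 - 1
(2) = -6*a^5 + 20*a^4 - 20*a^3 + 4*a^2 + 2*a
(3) = -2*l^4 - 2*l^3 + 10*l^2 - 6*l
(4) = 5*m^2 - 3*m + 6*I*m + 120 - 6*I
(5) = -3*d^5 - 21*d^4 + 5*d^3 + 33*d^2 - 13*d + 7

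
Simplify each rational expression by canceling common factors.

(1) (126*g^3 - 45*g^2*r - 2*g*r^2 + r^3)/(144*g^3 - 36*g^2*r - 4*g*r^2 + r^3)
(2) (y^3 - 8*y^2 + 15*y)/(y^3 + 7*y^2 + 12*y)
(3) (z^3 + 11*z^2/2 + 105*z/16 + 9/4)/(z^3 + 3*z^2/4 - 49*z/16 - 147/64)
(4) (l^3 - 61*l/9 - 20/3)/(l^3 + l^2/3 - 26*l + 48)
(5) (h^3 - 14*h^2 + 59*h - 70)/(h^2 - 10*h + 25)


(1) = (-21*g^2 + 4*g*r + r^2)/(-24*g^2 + 2*g*r + r^2)
(2) = (y^2 - 8*y + 15)/(y^2 + 7*y + 12)
(3) = (16*z^2 + 76*z + 48)/(16*z^2 - 49)
(4) = (9*l^2 + 27*l + 20)/(9*l^2 + 30*l - 144)
(5) = (h^2 - 9*h + 14)/(h - 5)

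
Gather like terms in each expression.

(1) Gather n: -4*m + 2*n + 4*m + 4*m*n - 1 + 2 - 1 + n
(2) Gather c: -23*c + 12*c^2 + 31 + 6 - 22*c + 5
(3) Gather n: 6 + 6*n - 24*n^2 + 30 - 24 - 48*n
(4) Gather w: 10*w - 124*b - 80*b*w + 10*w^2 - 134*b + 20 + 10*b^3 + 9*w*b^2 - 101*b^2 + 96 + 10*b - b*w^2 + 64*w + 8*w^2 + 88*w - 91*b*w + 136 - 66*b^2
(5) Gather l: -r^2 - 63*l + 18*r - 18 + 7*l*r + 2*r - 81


(1) = n*(4*m + 3)
(2) = 12*c^2 - 45*c + 42
(3) = -24*n^2 - 42*n + 12
(4) = 10*b^3 - 167*b^2 - 248*b + w^2*(18 - b) + w*(9*b^2 - 171*b + 162) + 252
(5) = l*(7*r - 63) - r^2 + 20*r - 99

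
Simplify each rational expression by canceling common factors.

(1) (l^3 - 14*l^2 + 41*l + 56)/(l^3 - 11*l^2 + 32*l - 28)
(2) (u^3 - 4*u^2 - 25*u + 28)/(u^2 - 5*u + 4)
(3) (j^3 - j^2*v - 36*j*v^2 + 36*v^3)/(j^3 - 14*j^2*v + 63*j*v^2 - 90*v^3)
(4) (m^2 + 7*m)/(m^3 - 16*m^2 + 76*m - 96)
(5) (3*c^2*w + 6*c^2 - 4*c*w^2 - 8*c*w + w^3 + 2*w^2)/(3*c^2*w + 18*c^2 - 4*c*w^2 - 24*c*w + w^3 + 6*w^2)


(1) = (l^2 - 7*l - 8)/(l^2 - 4*l + 4)
(2) = (u^2 - 3*u - 28)/(u - 4)
(3) = (j^2 + 5*j*v - 6*v^2)/(j^2 - 8*j*v + 15*v^2)
(4) = (m^2 + 7*m)/(m^3 - 16*m^2 + 76*m - 96)
(5) = (w + 2)/(w + 6)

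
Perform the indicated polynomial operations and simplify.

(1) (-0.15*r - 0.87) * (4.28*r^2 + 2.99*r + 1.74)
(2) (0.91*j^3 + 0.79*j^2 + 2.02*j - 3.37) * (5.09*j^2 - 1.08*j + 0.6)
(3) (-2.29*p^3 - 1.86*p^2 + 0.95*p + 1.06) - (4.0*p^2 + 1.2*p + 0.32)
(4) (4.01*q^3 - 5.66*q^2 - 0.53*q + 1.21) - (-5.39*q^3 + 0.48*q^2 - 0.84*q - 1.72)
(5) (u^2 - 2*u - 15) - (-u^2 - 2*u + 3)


(1) = -0.642*r^3 - 4.1721*r^2 - 2.8623*r - 1.5138
(2) = 4.6319*j^5 + 3.0383*j^4 + 9.9746*j^3 - 18.8609*j^2 + 4.8516*j - 2.022
(3) = -2.29*p^3 - 5.86*p^2 - 0.25*p + 0.74
(4) = 9.4*q^3 - 6.14*q^2 + 0.31*q + 2.93
(5) = 2*u^2 - 18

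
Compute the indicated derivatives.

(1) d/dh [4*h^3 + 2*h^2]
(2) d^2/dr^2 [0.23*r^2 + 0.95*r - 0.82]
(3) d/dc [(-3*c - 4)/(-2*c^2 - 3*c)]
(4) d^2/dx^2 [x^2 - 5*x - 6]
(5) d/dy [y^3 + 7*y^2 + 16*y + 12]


(1) = 4*h*(3*h + 1)
(2) = 0.460000000000000
(3) = 2*(-3*c^2 - 8*c - 6)/(c^2*(4*c^2 + 12*c + 9))
(4) = 2
(5) = 3*y^2 + 14*y + 16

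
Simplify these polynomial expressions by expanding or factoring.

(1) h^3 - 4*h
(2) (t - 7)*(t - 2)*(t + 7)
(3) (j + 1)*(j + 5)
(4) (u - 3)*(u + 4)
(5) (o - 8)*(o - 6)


(1) = h*(h - 2)*(h + 2)
(2) = t^3 - 2*t^2 - 49*t + 98
(3) = j^2 + 6*j + 5
(4) = u^2 + u - 12
(5) = o^2 - 14*o + 48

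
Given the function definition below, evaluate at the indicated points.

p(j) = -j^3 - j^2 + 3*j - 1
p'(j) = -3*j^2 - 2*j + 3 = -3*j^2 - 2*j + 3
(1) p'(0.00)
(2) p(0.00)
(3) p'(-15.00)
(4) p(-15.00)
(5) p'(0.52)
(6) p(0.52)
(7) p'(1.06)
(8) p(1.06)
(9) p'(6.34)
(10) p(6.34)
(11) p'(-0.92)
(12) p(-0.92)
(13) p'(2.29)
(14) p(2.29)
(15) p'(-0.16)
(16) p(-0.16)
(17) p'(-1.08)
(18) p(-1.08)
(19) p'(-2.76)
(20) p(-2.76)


(1) = 3.00
(2) = -1.00
(3) = -642.00
(4) = 3104.00
(5) = 1.15
(6) = 0.15
(7) = -2.49
(8) = -0.13
(9) = -130.27
(10) = -277.02
(11) = 2.30
(12) = -3.83
(13) = -17.31
(14) = -11.38
(15) = 3.24
(16) = -1.50
(17) = 1.66
(18) = -4.15
(19) = -14.33
(20) = 4.13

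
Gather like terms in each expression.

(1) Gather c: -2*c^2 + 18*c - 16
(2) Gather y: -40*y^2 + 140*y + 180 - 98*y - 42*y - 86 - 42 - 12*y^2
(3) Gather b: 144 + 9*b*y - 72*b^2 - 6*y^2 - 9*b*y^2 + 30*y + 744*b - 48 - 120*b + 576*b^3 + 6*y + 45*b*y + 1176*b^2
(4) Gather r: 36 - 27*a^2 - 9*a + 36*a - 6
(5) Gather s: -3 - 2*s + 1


(1) = -2*c^2 + 18*c - 16
(2) = 52 - 52*y^2
(3) = 576*b^3 + 1104*b^2 + b*(-9*y^2 + 54*y + 624) - 6*y^2 + 36*y + 96
(4) = -27*a^2 + 27*a + 30
(5) = -2*s - 2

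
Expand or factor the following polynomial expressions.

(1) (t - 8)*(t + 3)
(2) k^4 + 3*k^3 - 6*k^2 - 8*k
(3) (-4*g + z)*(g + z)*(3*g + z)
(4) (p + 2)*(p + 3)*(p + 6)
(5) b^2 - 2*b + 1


(1) = t^2 - 5*t - 24
(2) = k*(k - 2)*(k + 1)*(k + 4)
(3) = -12*g^3 - 13*g^2*z + z^3
(4) = p^3 + 11*p^2 + 36*p + 36
(5) = (b - 1)^2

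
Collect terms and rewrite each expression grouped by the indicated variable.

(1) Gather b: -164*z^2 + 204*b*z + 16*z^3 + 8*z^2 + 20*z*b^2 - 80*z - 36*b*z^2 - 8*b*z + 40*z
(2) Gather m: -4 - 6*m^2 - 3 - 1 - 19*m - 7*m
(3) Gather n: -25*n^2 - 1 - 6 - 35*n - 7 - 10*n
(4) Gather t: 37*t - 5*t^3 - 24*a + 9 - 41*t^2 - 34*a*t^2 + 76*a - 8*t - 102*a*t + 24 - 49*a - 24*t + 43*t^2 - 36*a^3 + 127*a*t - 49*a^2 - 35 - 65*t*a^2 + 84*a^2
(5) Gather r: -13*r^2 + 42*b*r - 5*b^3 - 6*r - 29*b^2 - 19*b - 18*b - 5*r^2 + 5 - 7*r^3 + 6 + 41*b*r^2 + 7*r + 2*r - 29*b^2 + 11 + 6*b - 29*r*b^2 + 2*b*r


(1) = 20*b^2*z + b*(-36*z^2 + 196*z) + 16*z^3 - 156*z^2 - 40*z
(2) = -6*m^2 - 26*m - 8
(3) = -25*n^2 - 45*n - 14
(4) = -36*a^3 + 35*a^2 + 3*a - 5*t^3 + t^2*(2 - 34*a) + t*(-65*a^2 + 25*a + 5) - 2
(5) = -5*b^3 - 58*b^2 - 31*b - 7*r^3 + r^2*(41*b - 18) + r*(-29*b^2 + 44*b + 3) + 22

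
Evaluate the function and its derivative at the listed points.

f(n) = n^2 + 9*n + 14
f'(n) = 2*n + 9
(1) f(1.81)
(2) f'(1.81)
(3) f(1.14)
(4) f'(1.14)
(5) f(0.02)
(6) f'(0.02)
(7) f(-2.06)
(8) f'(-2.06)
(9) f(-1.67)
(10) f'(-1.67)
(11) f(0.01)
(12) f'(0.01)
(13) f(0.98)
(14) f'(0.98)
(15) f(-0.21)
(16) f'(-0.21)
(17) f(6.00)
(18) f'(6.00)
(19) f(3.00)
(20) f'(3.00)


(1) = 33.57
(2) = 12.62
(3) = 25.56
(4) = 11.28
(5) = 14.18
(6) = 9.04
(7) = -0.30
(8) = 4.88
(9) = 1.76
(10) = 5.66
(11) = 14.09
(12) = 9.02
(13) = 23.78
(14) = 10.96
(15) = 12.15
(16) = 8.58
(17) = 104.00
(18) = 21.00
(19) = 50.00
(20) = 15.00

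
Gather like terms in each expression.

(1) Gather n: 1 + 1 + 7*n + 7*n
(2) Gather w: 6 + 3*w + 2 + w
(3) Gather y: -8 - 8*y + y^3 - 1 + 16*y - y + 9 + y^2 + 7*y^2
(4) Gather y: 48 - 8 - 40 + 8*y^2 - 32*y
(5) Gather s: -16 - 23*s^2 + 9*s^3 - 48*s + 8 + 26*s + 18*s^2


(1) = 14*n + 2
(2) = 4*w + 8
(3) = y^3 + 8*y^2 + 7*y
(4) = 8*y^2 - 32*y
(5) = 9*s^3 - 5*s^2 - 22*s - 8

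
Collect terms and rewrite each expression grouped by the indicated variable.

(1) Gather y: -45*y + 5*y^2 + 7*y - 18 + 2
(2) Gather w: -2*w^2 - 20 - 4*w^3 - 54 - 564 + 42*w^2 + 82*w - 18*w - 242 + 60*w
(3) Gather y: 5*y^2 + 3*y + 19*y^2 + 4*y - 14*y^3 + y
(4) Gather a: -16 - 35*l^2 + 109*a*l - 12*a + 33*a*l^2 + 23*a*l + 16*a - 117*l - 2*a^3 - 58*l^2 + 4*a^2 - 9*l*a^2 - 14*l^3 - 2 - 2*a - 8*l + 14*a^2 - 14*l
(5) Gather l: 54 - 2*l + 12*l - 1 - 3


(1) = 5*y^2 - 38*y - 16
(2) = -4*w^3 + 40*w^2 + 124*w - 880
(3) = -14*y^3 + 24*y^2 + 8*y
(4) = -2*a^3 + a^2*(18 - 9*l) + a*(33*l^2 + 132*l + 2) - 14*l^3 - 93*l^2 - 139*l - 18
(5) = 10*l + 50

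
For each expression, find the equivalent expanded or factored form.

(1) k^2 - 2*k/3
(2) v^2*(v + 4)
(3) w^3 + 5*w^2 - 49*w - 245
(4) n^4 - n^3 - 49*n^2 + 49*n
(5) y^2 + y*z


(1) = k*(k - 2/3)
(2) = v^3 + 4*v^2
(3) = (w - 7)*(w + 5)*(w + 7)
(4) = n*(n - 7)*(n - 1)*(n + 7)
(5) = y*(y + z)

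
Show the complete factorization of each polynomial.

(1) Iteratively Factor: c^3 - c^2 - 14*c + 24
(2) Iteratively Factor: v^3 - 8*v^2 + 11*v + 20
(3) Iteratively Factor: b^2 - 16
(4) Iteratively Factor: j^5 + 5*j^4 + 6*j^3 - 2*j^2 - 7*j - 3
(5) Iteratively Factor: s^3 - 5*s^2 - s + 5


(1) = (c + 4)*(c^2 - 5*c + 6) = (c - 2)*(c + 4)*(c - 3)
(2) = (v + 1)*(v^2 - 9*v + 20) = (v - 5)*(v + 1)*(v - 4)
(3) = (b + 4)*(b - 4)
(4) = (j + 1)*(j^4 + 4*j^3 + 2*j^2 - 4*j - 3) = (j + 1)^2*(j^3 + 3*j^2 - j - 3) = (j + 1)^2*(j + 3)*(j^2 - 1) = (j - 1)*(j + 1)^2*(j + 3)*(j + 1)
(5) = (s + 1)*(s^2 - 6*s + 5) = (s - 1)*(s + 1)*(s - 5)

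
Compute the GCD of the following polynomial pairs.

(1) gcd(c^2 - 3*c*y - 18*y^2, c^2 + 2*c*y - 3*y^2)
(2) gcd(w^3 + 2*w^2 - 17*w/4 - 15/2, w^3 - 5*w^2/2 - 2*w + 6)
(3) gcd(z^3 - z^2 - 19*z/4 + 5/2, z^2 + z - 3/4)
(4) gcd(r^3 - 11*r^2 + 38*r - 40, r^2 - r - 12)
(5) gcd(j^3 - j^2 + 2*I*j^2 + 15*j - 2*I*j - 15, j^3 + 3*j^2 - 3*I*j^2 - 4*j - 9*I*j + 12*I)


(1) = gcd((c - 6*y)*(c + 3*y), (c - y)*(c + 3*y)) = c + 3*y
(2) = gcd((w - 2)*(w + 3/2)*(w + 5/2), (w - 2)^2*(w + 3/2)) = w^2 - w/2 - 3
(3) = gcd((z - 5/2)*(z - 1/2)*(z + 2), (z - 1/2)*(z + 3/2)) = z - 1/2
(4) = r - 4
(5) = j^2 + j*(-1 - 3*I) + 3*I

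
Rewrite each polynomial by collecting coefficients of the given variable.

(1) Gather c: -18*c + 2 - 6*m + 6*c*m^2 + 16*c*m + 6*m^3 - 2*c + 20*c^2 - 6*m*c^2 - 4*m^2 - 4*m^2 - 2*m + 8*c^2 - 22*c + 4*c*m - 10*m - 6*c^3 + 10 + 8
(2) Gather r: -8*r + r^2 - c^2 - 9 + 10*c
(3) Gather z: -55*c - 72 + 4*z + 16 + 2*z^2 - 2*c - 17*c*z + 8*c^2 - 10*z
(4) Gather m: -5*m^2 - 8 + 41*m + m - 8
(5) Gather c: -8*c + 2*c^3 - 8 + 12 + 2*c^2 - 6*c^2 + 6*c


(1) = -6*c^3 + c^2*(28 - 6*m) + c*(6*m^2 + 20*m - 42) + 6*m^3 - 8*m^2 - 18*m + 20
(2) = -c^2 + 10*c + r^2 - 8*r - 9
(3) = 8*c^2 - 57*c + 2*z^2 + z*(-17*c - 6) - 56
(4) = -5*m^2 + 42*m - 16
(5) = 2*c^3 - 4*c^2 - 2*c + 4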